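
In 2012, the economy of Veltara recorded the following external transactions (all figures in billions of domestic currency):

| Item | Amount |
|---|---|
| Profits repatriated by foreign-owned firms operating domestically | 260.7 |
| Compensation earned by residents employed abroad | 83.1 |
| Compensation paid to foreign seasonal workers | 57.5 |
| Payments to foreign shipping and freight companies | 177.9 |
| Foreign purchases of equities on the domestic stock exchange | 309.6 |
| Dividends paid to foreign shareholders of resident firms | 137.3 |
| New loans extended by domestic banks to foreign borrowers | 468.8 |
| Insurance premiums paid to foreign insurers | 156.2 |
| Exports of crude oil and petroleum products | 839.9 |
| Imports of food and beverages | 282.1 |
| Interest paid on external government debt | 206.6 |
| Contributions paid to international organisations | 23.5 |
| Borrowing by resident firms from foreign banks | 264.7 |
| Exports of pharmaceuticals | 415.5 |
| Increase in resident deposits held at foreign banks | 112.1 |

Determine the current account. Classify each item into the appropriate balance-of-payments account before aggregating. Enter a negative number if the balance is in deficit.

36.7

Goods: 839.9 + 415.5 - 282.1 = 973.3
Services: -177.9 - 156.2 = -334.1
Primary income: 83.1 - 260.7 - 57.5 - 137.3 - 206.6 = -579.0
Secondary income: -23.5
Current account = 973.3 + (-334.1) + (-579.0) + (-23.5) = 36.7
(Excluded from the current account — financial account: foreign purchases of equities on the domestic stock exchange 309.6, new loans extended by domestic banks to foreign borrowers 468.8, borrowing by resident firms from foreign banks 264.7, increase in resident deposits held at foreign banks 112.1.)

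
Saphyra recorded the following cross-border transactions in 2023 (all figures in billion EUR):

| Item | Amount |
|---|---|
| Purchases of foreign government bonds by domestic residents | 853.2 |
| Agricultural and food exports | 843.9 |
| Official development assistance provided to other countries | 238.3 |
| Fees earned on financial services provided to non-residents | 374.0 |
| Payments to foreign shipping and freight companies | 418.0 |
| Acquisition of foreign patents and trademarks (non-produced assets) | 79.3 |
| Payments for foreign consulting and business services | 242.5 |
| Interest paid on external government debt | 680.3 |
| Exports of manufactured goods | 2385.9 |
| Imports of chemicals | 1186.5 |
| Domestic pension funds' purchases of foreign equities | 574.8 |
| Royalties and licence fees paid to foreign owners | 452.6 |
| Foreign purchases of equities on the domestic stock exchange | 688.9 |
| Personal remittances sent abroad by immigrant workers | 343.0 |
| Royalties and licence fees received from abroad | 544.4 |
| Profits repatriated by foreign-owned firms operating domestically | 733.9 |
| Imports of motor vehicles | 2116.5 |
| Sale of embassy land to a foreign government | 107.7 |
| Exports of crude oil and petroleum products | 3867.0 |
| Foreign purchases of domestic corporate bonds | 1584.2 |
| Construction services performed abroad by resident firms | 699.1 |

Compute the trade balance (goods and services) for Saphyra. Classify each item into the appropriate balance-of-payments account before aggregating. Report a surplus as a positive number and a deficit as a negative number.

4298.2

Goods: -1186.5 + 2385.9 - 2116.5 + 843.9 + 3867.0 = 3793.8
Services: -418.0 + 374.0 + 699.1 - 242.5 - 452.6 + 544.4 = 504.4
Trade balance = 3793.8 + 504.4 = 4298.2
(Excluded from the trade balance — financial account: purchases of foreign government bonds by domestic residents 853.2, domestic pension funds' purchases of foreign equities 574.8, foreign purchases of equities on the domestic stock exchange 688.9, foreign purchases of domestic corporate bonds 1584.2; secondary income: official development assistance provided to other countries 238.3, personal remittances sent abroad by immigrant workers 343.0; capital account: acquisition of foreign patents and trademarks (non-produced assets) 79.3, sale of embassy land to a foreign government 107.7; primary income: interest paid on external government debt 680.3, profits repatriated by foreign-owned firms operating domestically 733.9.)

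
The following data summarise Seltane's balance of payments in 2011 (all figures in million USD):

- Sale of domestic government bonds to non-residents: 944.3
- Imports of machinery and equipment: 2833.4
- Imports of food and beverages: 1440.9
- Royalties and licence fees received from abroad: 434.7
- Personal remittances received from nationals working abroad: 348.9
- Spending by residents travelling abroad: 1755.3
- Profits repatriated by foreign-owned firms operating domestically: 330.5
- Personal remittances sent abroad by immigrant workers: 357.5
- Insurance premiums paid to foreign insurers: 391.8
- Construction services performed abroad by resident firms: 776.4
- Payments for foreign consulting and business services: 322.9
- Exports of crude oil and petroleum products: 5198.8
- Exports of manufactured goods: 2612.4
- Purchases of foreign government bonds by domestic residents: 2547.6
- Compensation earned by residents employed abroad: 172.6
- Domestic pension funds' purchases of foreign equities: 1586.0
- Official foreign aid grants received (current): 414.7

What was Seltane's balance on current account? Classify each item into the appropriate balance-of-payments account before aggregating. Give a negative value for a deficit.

2526.2

Goods: 2612.4 - 1440.9 - 2833.4 + 5198.8 = 3536.9
Services: -1755.3 + 776.4 + 434.7 - 391.8 - 322.9 = -1258.9
Primary income: -330.5 + 172.6 = -157.9
Secondary income: -357.5 + 348.9 + 414.7 = 406.1
Current account = 3536.9 + (-1258.9) + (-157.9) + 406.1 = 2526.2
(Excluded from the current account — financial account: sale of domestic government bonds to non-residents 944.3, purchases of foreign government bonds by domestic residents 2547.6, domestic pension funds' purchases of foreign equities 1586.0.)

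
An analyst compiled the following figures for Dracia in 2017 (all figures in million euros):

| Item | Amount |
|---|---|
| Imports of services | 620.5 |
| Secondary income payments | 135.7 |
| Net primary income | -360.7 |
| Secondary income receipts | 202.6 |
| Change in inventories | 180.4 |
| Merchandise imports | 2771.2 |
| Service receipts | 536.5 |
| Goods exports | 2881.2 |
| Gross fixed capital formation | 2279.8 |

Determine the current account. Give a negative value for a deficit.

Goods balance = 2881.2 - 2771.2 = 110.0
Services balance = 536.5 - 620.5 = -84.0
Trade balance (goods + services) = 110.0 + (-84.0) = 26.0
Net primary income = -360.7
Net secondary income = 202.6 - 135.7 = 66.9
Current account = 26.0 + (-360.7) + 66.9 = -267.8

-267.8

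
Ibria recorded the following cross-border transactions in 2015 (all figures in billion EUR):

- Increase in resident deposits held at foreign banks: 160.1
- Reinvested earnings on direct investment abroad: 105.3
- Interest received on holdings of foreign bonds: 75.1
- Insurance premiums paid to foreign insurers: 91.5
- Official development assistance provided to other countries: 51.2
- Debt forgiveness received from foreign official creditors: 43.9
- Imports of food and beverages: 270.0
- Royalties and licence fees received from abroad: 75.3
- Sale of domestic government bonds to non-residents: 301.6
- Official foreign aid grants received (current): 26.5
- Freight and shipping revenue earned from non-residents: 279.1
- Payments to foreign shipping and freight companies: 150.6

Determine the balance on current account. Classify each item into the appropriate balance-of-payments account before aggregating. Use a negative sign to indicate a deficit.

-2.0

Goods: -270.0
Services: 75.3 + 279.1 - 150.6 - 91.5 = 112.3
Primary income: 105.3 + 75.1 = 180.4
Secondary income: 26.5 - 51.2 = -24.7
Current account = (-270.0) + 112.3 + 180.4 + (-24.7) = -2.0
(Excluded from the current account — financial account: increase in resident deposits held at foreign banks 160.1, sale of domestic government bonds to non-residents 301.6; capital account: debt forgiveness received from foreign official creditors 43.9.)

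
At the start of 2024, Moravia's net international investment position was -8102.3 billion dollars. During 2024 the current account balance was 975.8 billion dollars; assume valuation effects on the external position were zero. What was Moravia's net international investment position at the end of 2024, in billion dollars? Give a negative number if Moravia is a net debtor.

With no valuation effects, change in NIIP = current account = 975.8
End-of-year NIIP = -8102.3 + 975.8 = -7126.5

-7126.5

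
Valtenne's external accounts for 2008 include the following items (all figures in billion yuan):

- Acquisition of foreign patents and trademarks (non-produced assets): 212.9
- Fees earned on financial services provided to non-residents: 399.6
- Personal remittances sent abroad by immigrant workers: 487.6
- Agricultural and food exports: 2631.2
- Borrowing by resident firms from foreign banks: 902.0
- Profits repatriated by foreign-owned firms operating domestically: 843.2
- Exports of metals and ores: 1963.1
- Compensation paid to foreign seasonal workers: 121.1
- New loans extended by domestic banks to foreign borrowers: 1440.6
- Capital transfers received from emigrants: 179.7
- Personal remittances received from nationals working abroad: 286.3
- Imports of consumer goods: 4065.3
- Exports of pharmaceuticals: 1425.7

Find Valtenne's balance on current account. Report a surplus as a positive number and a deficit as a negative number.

Goods: 1425.7 + 2631.2 - 4065.3 + 1963.1 = 1954.7
Services: 399.6
Primary income: -843.2 - 121.1 = -964.3
Secondary income: -487.6 + 286.3 = -201.3
Current account = 1954.7 + 399.6 + (-964.3) + (-201.3) = 1188.7
(Excluded from the current account — capital account: acquisition of foreign patents and trademarks (non-produced assets) 212.9, capital transfers received from emigrants 179.7; financial account: borrowing by resident firms from foreign banks 902.0, new loans extended by domestic banks to foreign borrowers 1440.6.)

1188.7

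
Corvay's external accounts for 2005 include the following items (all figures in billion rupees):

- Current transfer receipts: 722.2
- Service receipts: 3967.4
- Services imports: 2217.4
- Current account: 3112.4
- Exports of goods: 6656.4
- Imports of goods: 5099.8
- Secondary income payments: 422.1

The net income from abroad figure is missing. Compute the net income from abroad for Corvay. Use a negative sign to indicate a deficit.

Current account = goods balance + services balance + net primary income + net secondary income
Sum of the known components = 3606.7
Net income from abroad = CA - (known components) = 3112.4 - 3606.7 = -494.3

-494.3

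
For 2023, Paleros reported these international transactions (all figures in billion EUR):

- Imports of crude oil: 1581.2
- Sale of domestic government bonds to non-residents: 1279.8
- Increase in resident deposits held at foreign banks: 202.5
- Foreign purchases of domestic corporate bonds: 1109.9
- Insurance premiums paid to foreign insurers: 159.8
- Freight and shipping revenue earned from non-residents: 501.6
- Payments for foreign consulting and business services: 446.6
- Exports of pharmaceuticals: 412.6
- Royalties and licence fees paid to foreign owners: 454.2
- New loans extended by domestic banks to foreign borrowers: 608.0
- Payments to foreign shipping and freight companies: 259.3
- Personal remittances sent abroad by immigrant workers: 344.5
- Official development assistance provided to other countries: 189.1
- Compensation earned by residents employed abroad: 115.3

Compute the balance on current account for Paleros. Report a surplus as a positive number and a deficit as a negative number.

Goods: -1581.2 + 412.6 = -1168.6
Services: -159.8 + 501.6 - 454.2 - 259.3 - 446.6 = -818.3
Primary income: 115.3
Secondary income: -344.5 - 189.1 = -533.6
Current account = (-1168.6) + (-818.3) + 115.3 + (-533.6) = -2405.2
(Excluded from the current account — financial account: sale of domestic government bonds to non-residents 1279.8, increase in resident deposits held at foreign banks 202.5, foreign purchases of domestic corporate bonds 1109.9, new loans extended by domestic banks to foreign borrowers 608.0.)

-2405.2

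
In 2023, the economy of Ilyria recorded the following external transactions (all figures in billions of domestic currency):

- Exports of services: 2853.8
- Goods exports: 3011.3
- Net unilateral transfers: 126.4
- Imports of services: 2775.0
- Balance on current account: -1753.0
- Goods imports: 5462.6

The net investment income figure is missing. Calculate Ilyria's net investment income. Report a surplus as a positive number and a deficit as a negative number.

493.1

Current account = goods balance + services balance + net primary income + net secondary income
Sum of the known components = -2246.1
Net investment income = CA - (known components) = -1753.0 - (-2246.1) = 493.1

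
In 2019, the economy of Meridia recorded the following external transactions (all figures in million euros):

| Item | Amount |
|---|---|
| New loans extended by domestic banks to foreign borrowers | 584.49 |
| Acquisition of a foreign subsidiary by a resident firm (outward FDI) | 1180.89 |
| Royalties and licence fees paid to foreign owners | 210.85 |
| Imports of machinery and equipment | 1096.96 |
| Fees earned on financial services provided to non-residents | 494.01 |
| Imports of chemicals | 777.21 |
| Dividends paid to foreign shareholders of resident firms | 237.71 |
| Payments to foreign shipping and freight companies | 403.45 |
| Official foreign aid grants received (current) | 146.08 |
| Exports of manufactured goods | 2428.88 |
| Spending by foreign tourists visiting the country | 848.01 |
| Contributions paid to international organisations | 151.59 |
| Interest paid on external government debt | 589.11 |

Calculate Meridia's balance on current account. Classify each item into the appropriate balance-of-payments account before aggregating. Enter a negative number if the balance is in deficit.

450.10

Goods: -1096.96 + 2428.88 - 777.21 = 554.71
Services: 494.01 - 403.45 - 210.85 + 848.01 = 727.72
Primary income: -589.11 - 237.71 = -826.82
Secondary income: 146.08 - 151.59 = -5.51
Current account = 554.71 + 727.72 + (-826.82) + (-5.51) = 450.10
(Excluded from the current account — financial account: new loans extended by domestic banks to foreign borrowers 584.49, acquisition of a foreign subsidiary by a resident firm (outward FDI) 1180.89.)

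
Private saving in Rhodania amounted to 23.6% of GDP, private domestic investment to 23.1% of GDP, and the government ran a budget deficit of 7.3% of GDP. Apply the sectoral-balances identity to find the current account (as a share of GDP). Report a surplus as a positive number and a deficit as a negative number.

By the sectoral-balances identity, CA = (S_private - I) + (T - G).
Private balance = 23.6 - 23.1 = 0.5
Government balance (T - G) = -7.3
CA = 0.5 + (-7.3) = -6.8

-6.8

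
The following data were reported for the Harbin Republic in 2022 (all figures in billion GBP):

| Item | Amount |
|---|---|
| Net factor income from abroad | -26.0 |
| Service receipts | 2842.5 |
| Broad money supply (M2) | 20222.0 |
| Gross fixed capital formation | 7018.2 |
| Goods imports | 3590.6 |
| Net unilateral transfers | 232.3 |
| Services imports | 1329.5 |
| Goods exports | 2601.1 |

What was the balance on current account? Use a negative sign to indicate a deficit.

Goods balance = 2601.1 - 3590.6 = -989.5
Services balance = 2842.5 - 1329.5 = 1513.0
Trade balance (goods + services) = -989.5 + 1513.0 = 523.5
Net primary income = -26.0
Net secondary income = 232.3
Current account = 523.5 + (-26.0) + 232.3 = 729.8

729.8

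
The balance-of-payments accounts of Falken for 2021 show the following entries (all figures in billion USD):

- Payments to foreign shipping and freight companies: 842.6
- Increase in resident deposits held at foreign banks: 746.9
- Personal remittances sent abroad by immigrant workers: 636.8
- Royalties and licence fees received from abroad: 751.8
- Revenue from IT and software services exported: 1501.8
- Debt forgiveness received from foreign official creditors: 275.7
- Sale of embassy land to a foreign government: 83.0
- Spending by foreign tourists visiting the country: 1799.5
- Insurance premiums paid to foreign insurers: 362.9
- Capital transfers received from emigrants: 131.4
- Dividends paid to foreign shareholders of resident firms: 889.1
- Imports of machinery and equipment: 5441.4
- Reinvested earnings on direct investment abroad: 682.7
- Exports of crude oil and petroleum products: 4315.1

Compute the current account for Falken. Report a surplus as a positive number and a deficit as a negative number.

878.1

Goods: -5441.4 + 4315.1 = -1126.3
Services: 1799.5 + 751.8 - 362.9 - 842.6 + 1501.8 = 2847.6
Primary income: 682.7 - 889.1 = -206.4
Secondary income: -636.8
Current account = (-1126.3) + 2847.6 + (-206.4) + (-636.8) = 878.1
(Excluded from the current account — financial account: increase in resident deposits held at foreign banks 746.9; capital account: debt forgiveness received from foreign official creditors 275.7, sale of embassy land to a foreign government 83.0, capital transfers received from emigrants 131.4.)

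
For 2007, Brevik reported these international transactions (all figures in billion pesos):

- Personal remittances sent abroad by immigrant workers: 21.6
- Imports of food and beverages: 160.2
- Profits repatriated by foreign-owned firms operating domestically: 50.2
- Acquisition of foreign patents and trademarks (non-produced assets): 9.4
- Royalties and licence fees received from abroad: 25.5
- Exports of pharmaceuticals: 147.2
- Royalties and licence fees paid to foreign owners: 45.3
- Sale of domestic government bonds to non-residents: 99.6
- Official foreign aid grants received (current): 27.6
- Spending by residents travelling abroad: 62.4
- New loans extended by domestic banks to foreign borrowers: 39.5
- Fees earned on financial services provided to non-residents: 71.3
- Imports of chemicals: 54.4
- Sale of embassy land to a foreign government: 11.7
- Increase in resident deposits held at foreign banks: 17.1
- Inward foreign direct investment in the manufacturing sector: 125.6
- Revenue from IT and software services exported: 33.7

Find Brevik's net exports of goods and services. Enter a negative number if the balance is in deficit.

Goods: -54.4 + 147.2 - 160.2 = -67.4
Services: 25.5 - 62.4 + 33.7 - 45.3 + 71.3 = 22.8
Trade balance = -67.4 + 22.8 = -44.6
(Excluded from the trade balance — secondary income: personal remittances sent abroad by immigrant workers 21.6, official foreign aid grants received (current) 27.6; primary income: profits repatriated by foreign-owned firms operating domestically 50.2; capital account: acquisition of foreign patents and trademarks (non-produced assets) 9.4, sale of embassy land to a foreign government 11.7; financial account: sale of domestic government bonds to non-residents 99.6, new loans extended by domestic banks to foreign borrowers 39.5, increase in resident deposits held at foreign banks 17.1, inward foreign direct investment in the manufacturing sector 125.6.)

-44.6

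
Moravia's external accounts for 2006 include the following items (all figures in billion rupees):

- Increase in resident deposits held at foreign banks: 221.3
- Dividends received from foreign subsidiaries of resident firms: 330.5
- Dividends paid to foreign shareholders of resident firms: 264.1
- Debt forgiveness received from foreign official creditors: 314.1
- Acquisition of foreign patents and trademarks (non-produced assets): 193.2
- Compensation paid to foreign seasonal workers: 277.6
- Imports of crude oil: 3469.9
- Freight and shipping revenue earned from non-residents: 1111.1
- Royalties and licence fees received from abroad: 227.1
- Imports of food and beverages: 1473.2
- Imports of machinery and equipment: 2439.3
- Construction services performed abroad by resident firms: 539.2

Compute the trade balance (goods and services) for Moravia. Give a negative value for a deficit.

-5505.0

Goods: -1473.2 - 2439.3 - 3469.9 = -7382.4
Services: 227.1 + 539.2 + 1111.1 = 1877.4
Trade balance = -7382.4 + 1877.4 = -5505.0
(Excluded from the trade balance — financial account: increase in resident deposits held at foreign banks 221.3; primary income: dividends received from foreign subsidiaries of resident firms 330.5, dividends paid to foreign shareholders of resident firms 264.1, compensation paid to foreign seasonal workers 277.6; capital account: debt forgiveness received from foreign official creditors 314.1, acquisition of foreign patents and trademarks (non-produced assets) 193.2.)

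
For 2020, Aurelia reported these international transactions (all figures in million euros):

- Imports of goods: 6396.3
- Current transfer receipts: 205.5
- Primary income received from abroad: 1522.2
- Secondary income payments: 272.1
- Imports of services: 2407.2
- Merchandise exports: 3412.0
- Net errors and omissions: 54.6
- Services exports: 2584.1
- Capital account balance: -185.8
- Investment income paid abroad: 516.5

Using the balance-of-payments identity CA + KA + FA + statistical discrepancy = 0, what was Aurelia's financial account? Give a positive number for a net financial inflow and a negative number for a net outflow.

1999.5

Goods balance = 3412.0 - 6396.3 = -2984.3
Services balance = 2584.1 - 2407.2 = 176.9
Trade balance (goods + services) = -2984.3 + 176.9 = -2807.4
Net primary income = 1522.2 - 516.5 = 1005.7
Net secondary income = 205.5 - 272.1 = -66.6
Current account = -2807.4 + 1005.7 + (-66.6) = -1868.3
Financial account = -(-1868.3 + (-185.8) + 54.6) = 1999.5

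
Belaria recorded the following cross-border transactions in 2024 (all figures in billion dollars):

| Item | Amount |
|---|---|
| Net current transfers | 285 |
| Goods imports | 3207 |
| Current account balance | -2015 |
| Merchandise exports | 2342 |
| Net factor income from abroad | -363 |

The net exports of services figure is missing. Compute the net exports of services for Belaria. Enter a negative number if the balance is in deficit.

Current account = goods balance + services balance + net primary income + net secondary income
Sum of the known components = -943
Net exports of services = CA - (known components) = -2015 - (-943) = -1072

-1072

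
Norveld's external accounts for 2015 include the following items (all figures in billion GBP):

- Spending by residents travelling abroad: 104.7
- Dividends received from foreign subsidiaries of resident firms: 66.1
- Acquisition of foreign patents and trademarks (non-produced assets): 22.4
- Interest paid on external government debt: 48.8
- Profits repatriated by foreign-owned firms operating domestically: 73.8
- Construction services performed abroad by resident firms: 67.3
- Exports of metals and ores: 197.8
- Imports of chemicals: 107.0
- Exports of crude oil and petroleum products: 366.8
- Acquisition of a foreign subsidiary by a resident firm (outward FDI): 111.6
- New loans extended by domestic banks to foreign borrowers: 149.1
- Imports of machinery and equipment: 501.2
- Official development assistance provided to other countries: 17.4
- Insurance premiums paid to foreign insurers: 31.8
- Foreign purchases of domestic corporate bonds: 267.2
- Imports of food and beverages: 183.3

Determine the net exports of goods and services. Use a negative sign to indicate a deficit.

-296.1

Goods: -183.3 + 197.8 - 107.0 + 366.8 - 501.2 = -226.9
Services: -104.7 - 31.8 + 67.3 = -69.2
Trade balance = -226.9 + (-69.2) = -296.1
(Excluded from the trade balance — primary income: dividends received from foreign subsidiaries of resident firms 66.1, interest paid on external government debt 48.8, profits repatriated by foreign-owned firms operating domestically 73.8; capital account: acquisition of foreign patents and trademarks (non-produced assets) 22.4; financial account: acquisition of a foreign subsidiary by a resident firm (outward FDI) 111.6, new loans extended by domestic banks to foreign borrowers 149.1, foreign purchases of domestic corporate bonds 267.2; secondary income: official development assistance provided to other countries 17.4.)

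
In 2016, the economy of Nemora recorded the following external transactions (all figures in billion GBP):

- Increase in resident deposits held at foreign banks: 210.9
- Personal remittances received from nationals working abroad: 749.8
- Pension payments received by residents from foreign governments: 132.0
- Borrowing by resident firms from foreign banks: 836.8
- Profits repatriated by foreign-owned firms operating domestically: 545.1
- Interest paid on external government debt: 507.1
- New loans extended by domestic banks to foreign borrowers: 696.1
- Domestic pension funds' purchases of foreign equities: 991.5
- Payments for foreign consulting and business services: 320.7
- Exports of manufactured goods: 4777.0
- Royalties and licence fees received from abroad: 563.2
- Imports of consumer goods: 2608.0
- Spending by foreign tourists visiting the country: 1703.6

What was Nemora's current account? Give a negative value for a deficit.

Goods: -2608.0 + 4777.0 = 2169.0
Services: 563.2 + 1703.6 - 320.7 = 1946.1
Primary income: -545.1 - 507.1 = -1052.2
Secondary income: 132.0 + 749.8 = 881.8
Current account = 2169.0 + 1946.1 + (-1052.2) + 881.8 = 3944.7
(Excluded from the current account — financial account: increase in resident deposits held at foreign banks 210.9, borrowing by resident firms from foreign banks 836.8, new loans extended by domestic banks to foreign borrowers 696.1, domestic pension funds' purchases of foreign equities 991.5.)

3944.7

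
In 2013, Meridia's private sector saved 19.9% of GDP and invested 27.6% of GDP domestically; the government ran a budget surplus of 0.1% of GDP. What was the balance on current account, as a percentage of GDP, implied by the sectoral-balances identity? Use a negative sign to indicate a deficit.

By the sectoral-balances identity, CA = (S_private - I) + (T - G).
Private balance = 19.9 - 27.6 = -7.7
Government balance (T - G) = 0.1
CA = -7.7 + 0.1 = -7.6

-7.6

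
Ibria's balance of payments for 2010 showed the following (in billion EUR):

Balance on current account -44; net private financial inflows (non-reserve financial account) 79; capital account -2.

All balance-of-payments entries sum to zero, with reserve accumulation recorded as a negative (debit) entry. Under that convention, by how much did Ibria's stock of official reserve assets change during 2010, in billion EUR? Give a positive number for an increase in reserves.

33

Official reserve transactions balance = -((-44) + (-2) + 79) = -33
An accumulation of reserves is recorded as a debit (negative entry), so the change in the stock of reserves is the negative of that balance.
Change in official reserves = -(-33) = 33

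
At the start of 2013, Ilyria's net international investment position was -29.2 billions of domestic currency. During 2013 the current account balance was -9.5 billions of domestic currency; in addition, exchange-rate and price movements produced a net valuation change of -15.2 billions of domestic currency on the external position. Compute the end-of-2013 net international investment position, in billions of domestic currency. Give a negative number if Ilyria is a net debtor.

-53.9

Change in NIIP = current account + net valuation change = -9.5 + (-15.2) = -24.7
End-of-year NIIP = -29.2 + (-24.7) = -53.9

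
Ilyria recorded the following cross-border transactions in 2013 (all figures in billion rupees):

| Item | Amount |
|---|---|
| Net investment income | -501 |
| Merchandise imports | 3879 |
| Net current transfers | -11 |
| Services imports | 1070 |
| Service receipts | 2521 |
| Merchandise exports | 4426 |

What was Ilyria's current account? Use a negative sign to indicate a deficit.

1486

Goods balance = 4426 - 3879 = 547
Services balance = 2521 - 1070 = 1451
Trade balance (goods + services) = 547 + 1451 = 1998
Net primary income = -501
Net secondary income = -11
Current account = 1998 + (-501) + (-11) = 1486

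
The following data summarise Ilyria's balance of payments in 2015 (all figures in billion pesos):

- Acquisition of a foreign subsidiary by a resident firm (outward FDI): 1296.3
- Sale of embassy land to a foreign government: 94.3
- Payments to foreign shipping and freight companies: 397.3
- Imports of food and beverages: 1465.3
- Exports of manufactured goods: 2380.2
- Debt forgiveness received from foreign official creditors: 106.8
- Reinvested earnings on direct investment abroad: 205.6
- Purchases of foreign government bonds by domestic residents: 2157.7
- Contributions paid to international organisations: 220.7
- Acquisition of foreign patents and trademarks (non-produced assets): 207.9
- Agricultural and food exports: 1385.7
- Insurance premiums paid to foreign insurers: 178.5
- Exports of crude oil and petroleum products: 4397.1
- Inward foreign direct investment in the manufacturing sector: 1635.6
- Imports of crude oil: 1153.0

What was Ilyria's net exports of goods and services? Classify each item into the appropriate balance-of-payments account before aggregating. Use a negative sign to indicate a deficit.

4968.9

Goods: 2380.2 + 1385.7 - 1465.3 + 4397.1 - 1153.0 = 5544.7
Services: -178.5 - 397.3 = -575.8
Trade balance = 5544.7 + (-575.8) = 4968.9
(Excluded from the trade balance — financial account: acquisition of a foreign subsidiary by a resident firm (outward FDI) 1296.3, purchases of foreign government bonds by domestic residents 2157.7, inward foreign direct investment in the manufacturing sector 1635.6; capital account: sale of embassy land to a foreign government 94.3, debt forgiveness received from foreign official creditors 106.8, acquisition of foreign patents and trademarks (non-produced assets) 207.9; primary income: reinvested earnings on direct investment abroad 205.6; secondary income: contributions paid to international organisations 220.7.)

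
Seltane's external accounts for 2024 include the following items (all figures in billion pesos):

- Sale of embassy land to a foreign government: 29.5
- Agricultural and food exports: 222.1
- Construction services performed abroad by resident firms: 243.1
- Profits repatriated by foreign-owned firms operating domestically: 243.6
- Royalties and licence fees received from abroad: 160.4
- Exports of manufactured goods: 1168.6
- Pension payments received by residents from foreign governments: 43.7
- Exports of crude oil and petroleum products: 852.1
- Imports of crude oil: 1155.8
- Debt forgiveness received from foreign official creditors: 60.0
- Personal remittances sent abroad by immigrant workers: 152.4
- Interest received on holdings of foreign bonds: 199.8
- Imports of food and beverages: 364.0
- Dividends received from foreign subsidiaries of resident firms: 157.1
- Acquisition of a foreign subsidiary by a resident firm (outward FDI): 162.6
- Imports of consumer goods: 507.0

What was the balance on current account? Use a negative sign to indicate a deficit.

Goods: -364.0 + 222.1 + 852.1 - 507.0 - 1155.8 + 1168.6 = 216.0
Services: 160.4 + 243.1 = 403.5
Primary income: 199.8 - 243.6 + 157.1 = 113.3
Secondary income: -152.4 + 43.7 = -108.7
Current account = 216.0 + 403.5 + 113.3 + (-108.7) = 624.1
(Excluded from the current account — capital account: sale of embassy land to a foreign government 29.5, debt forgiveness received from foreign official creditors 60.0; financial account: acquisition of a foreign subsidiary by a resident firm (outward FDI) 162.6.)

624.1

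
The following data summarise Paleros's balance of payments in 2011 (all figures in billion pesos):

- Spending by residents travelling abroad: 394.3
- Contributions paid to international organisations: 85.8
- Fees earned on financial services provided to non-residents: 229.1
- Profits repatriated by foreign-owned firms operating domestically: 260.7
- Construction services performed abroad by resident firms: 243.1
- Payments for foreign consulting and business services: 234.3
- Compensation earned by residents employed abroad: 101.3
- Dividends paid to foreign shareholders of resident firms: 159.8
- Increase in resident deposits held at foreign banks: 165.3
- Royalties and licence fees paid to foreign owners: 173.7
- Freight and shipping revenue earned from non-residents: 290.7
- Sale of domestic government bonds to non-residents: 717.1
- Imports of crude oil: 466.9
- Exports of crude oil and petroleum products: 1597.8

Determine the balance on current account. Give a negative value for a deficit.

Goods: 1597.8 - 466.9 = 1130.9
Services: -394.3 + 229.1 - 234.3 + 243.1 + 290.7 - 173.7 = -39.4
Primary income: -260.7 + 101.3 - 159.8 = -319.2
Secondary income: -85.8
Current account = 1130.9 + (-39.4) + (-319.2) + (-85.8) = 686.5
(Excluded from the current account — financial account: increase in resident deposits held at foreign banks 165.3, sale of domestic government bonds to non-residents 717.1.)

686.5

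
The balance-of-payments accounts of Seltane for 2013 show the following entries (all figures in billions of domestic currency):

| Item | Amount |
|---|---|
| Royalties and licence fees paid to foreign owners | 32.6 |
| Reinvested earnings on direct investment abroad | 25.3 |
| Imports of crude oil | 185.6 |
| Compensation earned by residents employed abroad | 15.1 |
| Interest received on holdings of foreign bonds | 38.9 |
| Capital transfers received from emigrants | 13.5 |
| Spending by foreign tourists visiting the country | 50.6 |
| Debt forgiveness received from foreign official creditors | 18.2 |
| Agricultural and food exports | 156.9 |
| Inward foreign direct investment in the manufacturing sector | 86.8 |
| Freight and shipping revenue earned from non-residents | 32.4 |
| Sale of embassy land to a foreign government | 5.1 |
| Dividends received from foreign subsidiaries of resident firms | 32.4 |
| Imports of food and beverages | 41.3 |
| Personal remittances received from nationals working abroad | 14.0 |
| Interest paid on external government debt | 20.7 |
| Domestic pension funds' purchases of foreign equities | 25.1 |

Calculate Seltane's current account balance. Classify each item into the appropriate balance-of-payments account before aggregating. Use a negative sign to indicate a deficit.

Goods: 156.9 - 185.6 - 41.3 = -70.0
Services: 32.4 + 50.6 - 32.6 = 50.4
Primary income: -20.7 + 25.3 + 15.1 + 32.4 + 38.9 = 91.0
Secondary income: 14.0
Current account = (-70.0) + 50.4 + 91.0 + 14.0 = 85.4
(Excluded from the current account — capital account: capital transfers received from emigrants 13.5, debt forgiveness received from foreign official creditors 18.2, sale of embassy land to a foreign government 5.1; financial account: inward foreign direct investment in the manufacturing sector 86.8, domestic pension funds' purchases of foreign equities 25.1.)

85.4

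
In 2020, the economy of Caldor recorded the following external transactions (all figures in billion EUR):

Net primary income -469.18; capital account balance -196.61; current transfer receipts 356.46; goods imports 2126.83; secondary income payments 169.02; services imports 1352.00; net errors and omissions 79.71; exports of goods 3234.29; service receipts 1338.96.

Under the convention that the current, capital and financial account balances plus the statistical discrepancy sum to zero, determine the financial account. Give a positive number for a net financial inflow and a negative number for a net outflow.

-695.78

Goods balance = 3234.29 - 2126.83 = 1107.46
Services balance = 1338.96 - 1352.00 = -13.04
Trade balance (goods + services) = 1107.46 + (-13.04) = 1094.42
Net primary income = -469.18
Net secondary income = 356.46 - 169.02 = 187.44
Current account = 1094.42 + (-469.18) + 187.44 = 812.68
Financial account = -(812.68 + (-196.61) + 79.71) = -695.78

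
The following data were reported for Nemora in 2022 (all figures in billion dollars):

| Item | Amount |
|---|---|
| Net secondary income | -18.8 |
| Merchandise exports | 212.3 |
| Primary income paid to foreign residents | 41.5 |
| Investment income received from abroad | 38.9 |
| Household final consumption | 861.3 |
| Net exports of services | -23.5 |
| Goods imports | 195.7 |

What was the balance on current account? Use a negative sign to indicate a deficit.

Goods balance = 212.3 - 195.7 = 16.6
Services balance = -23.5
Trade balance (goods + services) = 16.6 + (-23.5) = -6.9
Net primary income = 38.9 - 41.5 = -2.6
Net secondary income = -18.8
Current account = -6.9 + (-2.6) + (-18.8) = -28.3

-28.3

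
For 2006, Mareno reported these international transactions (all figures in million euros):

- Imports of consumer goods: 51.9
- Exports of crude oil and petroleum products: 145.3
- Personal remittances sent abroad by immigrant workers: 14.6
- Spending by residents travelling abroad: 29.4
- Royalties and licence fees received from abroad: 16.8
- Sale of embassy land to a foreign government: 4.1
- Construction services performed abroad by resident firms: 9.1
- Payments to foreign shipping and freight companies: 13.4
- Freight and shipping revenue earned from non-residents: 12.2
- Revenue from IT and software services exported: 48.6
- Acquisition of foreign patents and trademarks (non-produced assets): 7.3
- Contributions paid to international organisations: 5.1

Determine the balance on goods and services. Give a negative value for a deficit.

137.3

Goods: -51.9 + 145.3 = 93.4
Services: 12.2 - 29.4 + 16.8 + 9.1 + 48.6 - 13.4 = 43.9
Trade balance = 93.4 + 43.9 = 137.3
(Excluded from the trade balance — secondary income: personal remittances sent abroad by immigrant workers 14.6, contributions paid to international organisations 5.1; capital account: sale of embassy land to a foreign government 4.1, acquisition of foreign patents and trademarks (non-produced assets) 7.3.)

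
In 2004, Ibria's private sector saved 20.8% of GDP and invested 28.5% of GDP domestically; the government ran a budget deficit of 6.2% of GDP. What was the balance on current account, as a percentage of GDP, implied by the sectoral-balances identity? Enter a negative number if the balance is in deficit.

-13.9

By the sectoral-balances identity, CA = (S_private - I) + (T - G).
Private balance = 20.8 - 28.5 = -7.7
Government balance (T - G) = -6.2
CA = -7.7 + (-6.2) = -13.9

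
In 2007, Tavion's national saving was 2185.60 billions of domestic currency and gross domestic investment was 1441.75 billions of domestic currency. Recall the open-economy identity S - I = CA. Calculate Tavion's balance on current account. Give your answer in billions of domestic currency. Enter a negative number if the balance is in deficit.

743.85

S - I = CA (net lending to the rest of the world).
CA = S - I = 2185.60 - 1441.75 = 743.85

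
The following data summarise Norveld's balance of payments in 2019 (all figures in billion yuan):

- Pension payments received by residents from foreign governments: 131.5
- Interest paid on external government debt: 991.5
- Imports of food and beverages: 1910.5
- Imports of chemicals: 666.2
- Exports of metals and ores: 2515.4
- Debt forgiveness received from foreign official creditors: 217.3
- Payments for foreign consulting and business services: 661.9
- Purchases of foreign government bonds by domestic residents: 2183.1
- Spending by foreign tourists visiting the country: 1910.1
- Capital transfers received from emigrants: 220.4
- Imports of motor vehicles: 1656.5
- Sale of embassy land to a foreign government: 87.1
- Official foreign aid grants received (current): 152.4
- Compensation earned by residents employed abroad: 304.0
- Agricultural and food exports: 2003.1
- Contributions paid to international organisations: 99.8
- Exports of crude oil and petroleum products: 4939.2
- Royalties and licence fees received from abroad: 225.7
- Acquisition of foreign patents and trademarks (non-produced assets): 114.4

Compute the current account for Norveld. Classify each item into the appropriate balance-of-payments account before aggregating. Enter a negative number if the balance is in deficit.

Goods: -666.2 - 1910.5 - 1656.5 + 2003.1 + 2515.4 + 4939.2 = 5224.5
Services: 225.7 + 1910.1 - 661.9 = 1473.9
Primary income: 304.0 - 991.5 = -687.5
Secondary income: 131.5 - 99.8 + 152.4 = 184.1
Current account = 5224.5 + 1473.9 + (-687.5) + 184.1 = 6195.0
(Excluded from the current account — capital account: debt forgiveness received from foreign official creditors 217.3, capital transfers received from emigrants 220.4, sale of embassy land to a foreign government 87.1, acquisition of foreign patents and trademarks (non-produced assets) 114.4; financial account: purchases of foreign government bonds by domestic residents 2183.1.)

6195.0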